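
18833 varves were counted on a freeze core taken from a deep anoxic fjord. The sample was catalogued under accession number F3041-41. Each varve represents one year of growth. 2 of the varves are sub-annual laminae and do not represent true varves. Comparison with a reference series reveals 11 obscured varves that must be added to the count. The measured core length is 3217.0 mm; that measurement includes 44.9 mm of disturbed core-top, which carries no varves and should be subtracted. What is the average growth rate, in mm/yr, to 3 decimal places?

True varve count = 18833 − 2 + 11 = 18842.
Net length = 3217.0 − 44.9 = 3172.1 mm.
3172.1 mm over 18842 years gives 3172.1 / 18842 ≈ 0.168 mm/yr.

0.168 mm/yr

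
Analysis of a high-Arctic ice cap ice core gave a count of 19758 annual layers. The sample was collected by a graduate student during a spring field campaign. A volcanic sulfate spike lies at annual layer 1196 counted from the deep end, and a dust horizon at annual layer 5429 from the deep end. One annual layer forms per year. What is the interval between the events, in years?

4233 years

Separation: 5429 − 1196 = 4233 annual layers.
One annual layer per year makes the interval 4233 years.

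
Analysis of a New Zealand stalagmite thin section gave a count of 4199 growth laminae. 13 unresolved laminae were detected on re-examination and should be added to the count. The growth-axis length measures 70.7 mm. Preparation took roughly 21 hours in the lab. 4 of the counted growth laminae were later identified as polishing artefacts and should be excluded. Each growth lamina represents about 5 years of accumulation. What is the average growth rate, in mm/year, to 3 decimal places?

Correcting the raw count gives 4199 − 4 + 13 = 4208 true growth laminae.
Multiplying by 5 years per growth lamina: 4208 × 5 = 21040 years.
Extension rate ≈ 70.7 / 21040 = 0.003 mm/year.

0.003 mm/year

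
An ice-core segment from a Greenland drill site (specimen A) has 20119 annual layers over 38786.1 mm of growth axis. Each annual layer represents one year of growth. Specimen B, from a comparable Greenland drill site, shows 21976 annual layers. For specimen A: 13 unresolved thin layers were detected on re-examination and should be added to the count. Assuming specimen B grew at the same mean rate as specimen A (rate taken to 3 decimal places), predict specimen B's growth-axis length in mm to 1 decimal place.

42347.8 mm

Specimen A: adjusted count: 20119 + 13 = 20132 annual layers.
A: 38786.1 mm over 20132 years gives 38786.1 / 20132 ≈ 1.927 mm per year.
Length of B = 1.927 × 21976 = 42347.8 mm.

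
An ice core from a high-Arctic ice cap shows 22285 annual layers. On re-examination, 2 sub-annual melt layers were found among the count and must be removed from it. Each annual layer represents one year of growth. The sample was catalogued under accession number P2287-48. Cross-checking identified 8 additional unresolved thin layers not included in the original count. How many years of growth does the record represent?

Correcting the raw count gives 22285 − 2 + 8 = 22291 true annual layers.
At one annual layer per year, that is 22291 years.

22291 years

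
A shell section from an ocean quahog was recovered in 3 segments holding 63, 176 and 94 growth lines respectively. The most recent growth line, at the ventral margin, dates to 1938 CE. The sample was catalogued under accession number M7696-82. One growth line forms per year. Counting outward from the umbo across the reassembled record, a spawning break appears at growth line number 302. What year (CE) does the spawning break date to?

Total growth lines = 63 + 176 + 94 = 333.
Between growth line 302 and the ventral margin there are 333 − 302 = 31 growth lines.
Counting back 31 years from 1938 CE places the spawning break in 1938 − 31 = 1907 CE.

1907 CE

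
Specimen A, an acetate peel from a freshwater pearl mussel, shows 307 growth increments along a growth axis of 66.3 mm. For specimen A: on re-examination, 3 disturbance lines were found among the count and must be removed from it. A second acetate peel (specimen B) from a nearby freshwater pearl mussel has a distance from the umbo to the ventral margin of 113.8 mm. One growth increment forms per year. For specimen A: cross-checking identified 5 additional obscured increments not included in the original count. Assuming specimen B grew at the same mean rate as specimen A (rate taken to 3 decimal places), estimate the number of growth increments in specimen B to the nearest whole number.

529 growth increments

Specimen A: true growth increment count = 307 − 3 + 5 = 309.
A: Extension rate ≈ 66.3 / 309 = 0.215 mm/year.
Specimen B: 113.8 mm / 0.215 mm per year = 529.30 years ≈ 529 growth increments.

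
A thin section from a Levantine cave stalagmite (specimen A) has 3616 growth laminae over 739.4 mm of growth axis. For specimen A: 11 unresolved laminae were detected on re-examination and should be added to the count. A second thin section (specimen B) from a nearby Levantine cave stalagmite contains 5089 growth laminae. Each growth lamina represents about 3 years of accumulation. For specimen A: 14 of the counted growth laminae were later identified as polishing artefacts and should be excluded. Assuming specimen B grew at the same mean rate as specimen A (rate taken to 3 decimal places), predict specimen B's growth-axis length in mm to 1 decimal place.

Specimen A: after corrections the count is 3616 − 14 + 11 = 3613 growth laminae.
Specimen A: 3613 growth laminae at 3 years each span 3613 × 3 = 10839 years.
A: Extension rate ≈ 739.4 / 10839 = 0.068 mm/year.
Specimen B: multiplying by 3 years per growth lamina: 5089 × 3 = 15267 years. Length of B = 0.068 × 15267 = 1038.2 mm.

1038.2 mm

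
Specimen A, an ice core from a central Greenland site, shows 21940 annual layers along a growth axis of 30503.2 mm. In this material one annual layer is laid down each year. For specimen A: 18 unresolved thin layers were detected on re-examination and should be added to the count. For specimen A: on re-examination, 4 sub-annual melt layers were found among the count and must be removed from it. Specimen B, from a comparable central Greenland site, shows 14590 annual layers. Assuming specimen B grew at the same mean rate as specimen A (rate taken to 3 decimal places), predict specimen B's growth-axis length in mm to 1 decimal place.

Specimen A: correcting the raw count gives 21940 − 4 + 18 = 21954 true annual layers.
A: Mean rate = 30503.2 mm / 21954 years ≈ 1.389 mm per year.
Length of B = 1.389 × 14590 = 20265.5 mm.

20265.5 mm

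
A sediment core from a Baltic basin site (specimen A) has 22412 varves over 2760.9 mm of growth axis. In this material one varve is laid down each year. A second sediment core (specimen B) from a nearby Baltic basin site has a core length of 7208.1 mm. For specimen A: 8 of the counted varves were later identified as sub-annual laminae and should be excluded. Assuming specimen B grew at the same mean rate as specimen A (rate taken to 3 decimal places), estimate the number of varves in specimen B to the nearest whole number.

58602 varves

Specimen A: correcting the raw count gives 22412 − 8 = 22404 true varves.
A: Extension rate ≈ 2760.9 / 22404 = 0.123 mm/yr.
Specimen B: 7208.1 mm / 0.123 mm per year = 58602.44 years ≈ 58602 varves.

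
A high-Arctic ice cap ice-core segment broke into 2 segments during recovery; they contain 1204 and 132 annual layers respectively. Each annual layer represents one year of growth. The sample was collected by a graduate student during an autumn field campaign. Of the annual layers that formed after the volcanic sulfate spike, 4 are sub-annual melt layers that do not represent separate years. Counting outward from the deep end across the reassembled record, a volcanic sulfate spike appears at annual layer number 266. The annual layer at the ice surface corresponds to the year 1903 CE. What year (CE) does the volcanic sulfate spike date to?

837 CE

Total annual layers = 1204 + 132 = 1336.
1336 − 266 = 1070 annual layers lie beyond the volcanic sulfate spike toward the ice surface.
Removing the 4 false annual layers leaves 1070 − 4 = 1066 true annual layers beyond the volcanic sulfate spike.
Counting back 1066 years from 1903 CE places the volcanic sulfate spike in 1903 − 1066 = 837 CE.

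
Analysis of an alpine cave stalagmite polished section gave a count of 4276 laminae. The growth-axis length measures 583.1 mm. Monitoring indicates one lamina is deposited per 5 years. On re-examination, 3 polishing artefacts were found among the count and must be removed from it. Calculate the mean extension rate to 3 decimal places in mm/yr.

0.027 mm/yr

Adjusted count: 4276 − 3 = 4273 laminae.
Multiplying by 5 years per lamina: 4273 × 5 = 21365 years.
Mean rate = 583.1 mm / 21365 years ≈ 0.027 mm/yr.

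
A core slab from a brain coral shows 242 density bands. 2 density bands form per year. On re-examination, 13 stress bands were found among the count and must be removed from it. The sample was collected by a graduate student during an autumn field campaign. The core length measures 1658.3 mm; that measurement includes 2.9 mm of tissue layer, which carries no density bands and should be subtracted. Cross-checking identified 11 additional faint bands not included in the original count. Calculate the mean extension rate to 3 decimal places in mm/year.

After corrections the count is 242 − 13 + 11 = 240 density bands.
240 density bands at 2 per year is 240 / 2 = 120 years.
The growth record spans 1658.3 − 2.9 = 1655.4 mm.
1655.4 mm over 120 years gives 1655.4 / 120 ≈ 13.795 mm/year.

13.795 mm/year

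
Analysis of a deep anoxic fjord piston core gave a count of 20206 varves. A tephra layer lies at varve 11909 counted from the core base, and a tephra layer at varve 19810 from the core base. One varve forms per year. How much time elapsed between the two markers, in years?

Separation: 19810 − 11909 = 7901 varves.
At one varve per year, 7901 years elapsed between them.

7901 yr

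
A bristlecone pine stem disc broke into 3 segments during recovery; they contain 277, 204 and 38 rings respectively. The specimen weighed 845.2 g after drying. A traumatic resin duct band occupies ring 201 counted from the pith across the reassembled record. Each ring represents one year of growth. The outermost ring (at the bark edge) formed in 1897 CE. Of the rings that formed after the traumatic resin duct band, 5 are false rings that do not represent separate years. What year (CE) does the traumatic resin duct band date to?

1584 CE

Total rings = 277 + 204 + 38 = 519.
The traumatic resin duct band sits at ring 201 from the pith, so 519 − 201 = 318 rings formed after it.
Excluding 5 false rings: 318 − 5 = 313.
Counting back 313 years from 1897 CE places the traumatic resin duct band in 1897 − 313 = 1584 CE.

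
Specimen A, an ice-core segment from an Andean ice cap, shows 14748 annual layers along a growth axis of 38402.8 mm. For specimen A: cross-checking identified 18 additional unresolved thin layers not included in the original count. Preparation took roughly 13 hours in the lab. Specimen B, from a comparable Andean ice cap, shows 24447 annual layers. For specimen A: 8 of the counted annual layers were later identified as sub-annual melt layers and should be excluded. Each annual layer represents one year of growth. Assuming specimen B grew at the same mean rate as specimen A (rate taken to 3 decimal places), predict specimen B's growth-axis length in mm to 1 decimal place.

63611.1 mm

Specimen A: true annual layer count = 14748 − 8 + 18 = 14758.
A: 38402.8 mm over 14758 years gives 38402.8 / 14758 ≈ 2.602 mm per year.
Length of B = 2.602 × 24447 = 63611.1 mm.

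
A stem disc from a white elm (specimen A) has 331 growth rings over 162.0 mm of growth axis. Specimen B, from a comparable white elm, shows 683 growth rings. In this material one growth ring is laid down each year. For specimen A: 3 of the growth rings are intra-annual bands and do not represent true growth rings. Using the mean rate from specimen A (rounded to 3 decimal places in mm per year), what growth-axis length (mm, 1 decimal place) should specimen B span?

Specimen A: after corrections the count is 331 − 3 = 328 growth rings.
A: Extension rate ≈ 162.0 / 328 = 0.494 mm/yr.
For B, 0.494 mm/year × 683 years = 337.4 mm.

337.4 mm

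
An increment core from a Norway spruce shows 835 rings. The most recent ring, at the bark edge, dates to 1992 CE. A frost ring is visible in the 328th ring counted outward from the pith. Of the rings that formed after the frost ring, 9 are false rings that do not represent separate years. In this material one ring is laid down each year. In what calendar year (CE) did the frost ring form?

1494 CE

Between ring 328 and the bark edge there are 835 − 328 = 507 rings.
Excluding 9 false rings: 507 − 9 = 498.
1992 − 498 = 1494 CE.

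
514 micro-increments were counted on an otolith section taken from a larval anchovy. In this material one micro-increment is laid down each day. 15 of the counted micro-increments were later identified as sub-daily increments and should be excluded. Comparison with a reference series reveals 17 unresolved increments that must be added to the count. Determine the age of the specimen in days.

After corrections the count is 514 − 15 + 17 = 516 micro-increments.
One micro-increment per day makes the duration 516 days.

516 days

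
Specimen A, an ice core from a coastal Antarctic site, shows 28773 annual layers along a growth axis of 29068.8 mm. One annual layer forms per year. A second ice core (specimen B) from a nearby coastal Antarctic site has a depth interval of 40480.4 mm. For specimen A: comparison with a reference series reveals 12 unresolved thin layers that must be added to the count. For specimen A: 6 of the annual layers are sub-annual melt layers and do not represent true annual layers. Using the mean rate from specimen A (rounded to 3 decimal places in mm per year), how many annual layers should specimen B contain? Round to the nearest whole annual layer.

Specimen A: adjusted count: 28773 − 6 + 12 = 28779 annual layers.
A: Mean rate = 29068.8 mm / 28779 years ≈ 1.010 mm per year.
For B, 40480.4 / 1.010 = 40079.60 years ≈ 40080 annual layers.

40080 annual layers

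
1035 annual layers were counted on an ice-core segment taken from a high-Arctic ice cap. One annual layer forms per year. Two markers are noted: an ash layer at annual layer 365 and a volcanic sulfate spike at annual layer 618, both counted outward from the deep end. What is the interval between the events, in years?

Separation: 618 − 365 = 253 annual layers.
At one annual layer per year, 253 years elapsed between them.

253 years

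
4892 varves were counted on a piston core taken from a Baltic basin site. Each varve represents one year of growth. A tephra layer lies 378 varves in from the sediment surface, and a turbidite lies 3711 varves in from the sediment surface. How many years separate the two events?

3333 yr

3711 − 378 = 3333 varves lie between the two events.
One varve per year makes the interval 3333 years.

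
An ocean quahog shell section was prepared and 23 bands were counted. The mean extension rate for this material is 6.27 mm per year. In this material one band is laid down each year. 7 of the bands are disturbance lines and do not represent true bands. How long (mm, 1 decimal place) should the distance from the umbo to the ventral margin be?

100.3 mm

Adjusted count: 23 − 7 = 16 bands.
16 years at 6.27 mm/year gives 6.27 × 16 = 100.3 mm.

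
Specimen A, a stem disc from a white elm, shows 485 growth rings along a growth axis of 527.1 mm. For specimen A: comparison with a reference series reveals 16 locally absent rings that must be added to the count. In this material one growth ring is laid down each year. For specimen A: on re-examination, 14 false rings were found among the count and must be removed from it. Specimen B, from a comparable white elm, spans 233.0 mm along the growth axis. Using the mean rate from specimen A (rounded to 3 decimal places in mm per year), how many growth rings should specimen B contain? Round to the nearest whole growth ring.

Specimen A: true growth ring count = 485 − 14 + 16 = 487.
A: 527.1 mm over 487 years gives 527.1 / 487 ≈ 1.082 mm/yr.
Specimen B: 233.0 mm / 1.082 mm per year = 215.34 years ≈ 215 growth rings.

215 growth rings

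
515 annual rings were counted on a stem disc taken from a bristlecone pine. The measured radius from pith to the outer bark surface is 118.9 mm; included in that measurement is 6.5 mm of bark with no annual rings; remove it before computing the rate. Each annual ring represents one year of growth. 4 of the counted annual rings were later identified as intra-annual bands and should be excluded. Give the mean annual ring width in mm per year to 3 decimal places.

0.220 mm per year

After corrections the count is 515 − 4 = 511 annual rings.
The growth record spans 118.9 − 6.5 = 112.4 mm.
Mean rate = 112.4 mm / 511 years ≈ 0.220 mm per year.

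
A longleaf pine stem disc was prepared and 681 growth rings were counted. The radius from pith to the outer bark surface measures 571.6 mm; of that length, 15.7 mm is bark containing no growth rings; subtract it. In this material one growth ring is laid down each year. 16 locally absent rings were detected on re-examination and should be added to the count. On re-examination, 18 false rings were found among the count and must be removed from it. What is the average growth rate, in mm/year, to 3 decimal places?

0.819 mm/year

Correcting the raw count gives 681 − 18 + 16 = 679 true growth rings.
The growth record spans 571.6 − 15.7 = 555.9 mm.
555.9 mm over 679 years gives 555.9 / 679 ≈ 0.819 mm/year.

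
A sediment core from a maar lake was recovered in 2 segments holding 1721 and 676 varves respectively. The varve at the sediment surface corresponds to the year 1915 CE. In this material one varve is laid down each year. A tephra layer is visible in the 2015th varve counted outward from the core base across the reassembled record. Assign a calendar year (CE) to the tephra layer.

Total varves = 1721 + 676 = 2397.
The tephra layer sits at varve 2015 from the core base, so 2397 − 2015 = 382 varves formed after it.
The varve at the sediment surface is 1915 CE, so the tephra layer dates to 1915 − 382 = 1533 CE.

1533 CE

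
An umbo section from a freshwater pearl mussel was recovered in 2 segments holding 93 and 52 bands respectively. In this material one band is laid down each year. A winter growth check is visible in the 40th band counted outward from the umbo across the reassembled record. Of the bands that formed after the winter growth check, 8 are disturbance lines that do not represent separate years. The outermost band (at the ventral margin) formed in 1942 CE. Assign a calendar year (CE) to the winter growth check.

1845 CE

Total bands = 93 + 52 = 145.
145 − 40 = 105 bands lie beyond the winter growth check toward the ventral margin.
Removing the 8 false bands leaves 105 − 8 = 97 true bands beyond the winter growth check.
1942 − 97 = 1845 CE.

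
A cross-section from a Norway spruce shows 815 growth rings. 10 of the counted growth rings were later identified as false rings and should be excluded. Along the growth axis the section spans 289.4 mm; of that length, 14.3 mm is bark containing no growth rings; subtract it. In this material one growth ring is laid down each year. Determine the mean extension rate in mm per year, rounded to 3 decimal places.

Adjusted count: 815 − 10 = 805 growth rings.
Removing the 14.3 mm offcut leaves 289.4 − 14.3 = 275.1 mm.
275.1 mm over 805 years gives 275.1 / 805 ≈ 0.342 mm per year.

0.342 mm per year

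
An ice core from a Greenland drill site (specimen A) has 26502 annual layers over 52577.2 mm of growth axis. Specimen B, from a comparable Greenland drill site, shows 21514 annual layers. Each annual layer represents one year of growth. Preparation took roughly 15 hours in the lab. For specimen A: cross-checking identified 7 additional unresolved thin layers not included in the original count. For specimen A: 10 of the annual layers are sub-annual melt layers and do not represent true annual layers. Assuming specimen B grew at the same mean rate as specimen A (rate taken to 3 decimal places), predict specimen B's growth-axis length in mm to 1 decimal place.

42683.8 mm

Specimen A: adjusted count: 26502 − 10 + 7 = 26499 annual layers.
A: 52577.2 mm over 26499 years gives 52577.2 / 26499 ≈ 1.984 mm/yr.
Length of B = 1.984 × 21514 = 42683.8 mm.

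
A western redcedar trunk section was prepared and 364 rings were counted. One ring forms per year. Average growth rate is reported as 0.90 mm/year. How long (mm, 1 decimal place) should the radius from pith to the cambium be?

327.6 mm

364 years of growth are recorded.
364 years at 0.90 mm/year gives 0.90 × 364 = 327.6 mm.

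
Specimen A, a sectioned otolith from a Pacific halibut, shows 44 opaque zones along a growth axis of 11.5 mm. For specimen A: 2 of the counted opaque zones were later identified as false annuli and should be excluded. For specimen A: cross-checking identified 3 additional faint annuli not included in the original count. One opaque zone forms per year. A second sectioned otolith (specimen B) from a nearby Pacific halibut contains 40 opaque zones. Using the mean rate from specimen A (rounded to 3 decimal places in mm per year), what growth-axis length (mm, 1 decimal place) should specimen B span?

Specimen A: true opaque zone count = 44 − 2 + 3 = 45.
A: 11.5 mm over 45 years gives 11.5 / 45 ≈ 0.256 mm/yr.
Length of B = 0.256 × 40 = 10.2 mm.

10.2 mm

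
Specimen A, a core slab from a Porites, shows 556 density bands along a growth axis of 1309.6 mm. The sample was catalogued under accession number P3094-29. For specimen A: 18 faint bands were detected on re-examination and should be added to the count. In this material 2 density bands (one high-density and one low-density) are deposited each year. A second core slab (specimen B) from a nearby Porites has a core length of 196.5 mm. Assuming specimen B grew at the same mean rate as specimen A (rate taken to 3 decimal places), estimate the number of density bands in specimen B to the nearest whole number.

86 density bands

Specimen A: after corrections the count is 556 + 18 = 574 density bands.
Specimen A: 574 density bands at 2 per year is 574 / 2 = 287 years.
A: Mean rate = 1309.6 mm / 287 years ≈ 4.563 mm/yr.
For B, 196.5 / 4.563 = 43.06 years; at 2 density bands per year that is 43.06 × 2 ≈ 86 density bands.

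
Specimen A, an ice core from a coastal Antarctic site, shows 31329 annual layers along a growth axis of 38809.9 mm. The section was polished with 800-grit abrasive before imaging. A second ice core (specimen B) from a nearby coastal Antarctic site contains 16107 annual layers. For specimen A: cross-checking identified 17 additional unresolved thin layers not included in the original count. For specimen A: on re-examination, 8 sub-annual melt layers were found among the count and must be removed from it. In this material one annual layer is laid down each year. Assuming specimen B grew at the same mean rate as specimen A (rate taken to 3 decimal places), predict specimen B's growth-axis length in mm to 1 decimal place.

Specimen A: correcting the raw count gives 31329 − 8 + 17 = 31338 true annual layers.
A: Extension rate ≈ 38809.9 / 31338 = 1.238 mm/yr.
For B, 1.238 mm/year × 16107 years = 19940.5 mm.

19940.5 mm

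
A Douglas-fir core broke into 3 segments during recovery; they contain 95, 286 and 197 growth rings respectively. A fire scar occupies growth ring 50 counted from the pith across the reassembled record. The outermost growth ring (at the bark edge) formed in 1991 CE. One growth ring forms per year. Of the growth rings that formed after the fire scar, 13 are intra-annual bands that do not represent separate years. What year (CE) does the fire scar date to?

Total growth rings = 95 + 286 + 197 = 578.
The fire scar sits at growth ring 50 from the pith, so 578 − 50 = 528 growth rings formed after it.
528 − 13 false = 515 true growth rings after the fire scar.
Counting back 515 years from 1991 CE places the fire scar in 1991 − 515 = 1476 CE.

1476 CE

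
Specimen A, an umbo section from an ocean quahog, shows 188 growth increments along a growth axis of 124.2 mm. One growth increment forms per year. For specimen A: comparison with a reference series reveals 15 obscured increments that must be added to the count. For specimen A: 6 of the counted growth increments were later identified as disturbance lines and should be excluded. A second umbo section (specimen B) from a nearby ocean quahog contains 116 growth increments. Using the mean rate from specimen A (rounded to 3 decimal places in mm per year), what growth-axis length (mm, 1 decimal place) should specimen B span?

Specimen A: correcting the raw count gives 188 − 6 + 15 = 197 true growth increments.
A: Mean rate = 124.2 mm / 197 years ≈ 0.630 mm/year.
B's length ≈ 0.630 × 116 = 73.1 mm.

73.1 mm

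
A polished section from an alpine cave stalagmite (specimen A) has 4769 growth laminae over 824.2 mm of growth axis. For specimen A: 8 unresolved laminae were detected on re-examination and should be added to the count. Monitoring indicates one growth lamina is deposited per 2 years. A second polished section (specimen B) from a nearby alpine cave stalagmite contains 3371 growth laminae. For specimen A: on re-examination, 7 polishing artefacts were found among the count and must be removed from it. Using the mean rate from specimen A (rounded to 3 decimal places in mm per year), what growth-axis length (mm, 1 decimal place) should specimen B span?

Specimen A: true growth lamina count = 4769 − 7 + 8 = 4770.
Specimen A: 4770 growth laminae at 2 years each span 4770 × 2 = 9540 years.
A: Mean rate = 824.2 mm / 9540 years ≈ 0.086 mm/year.
Specimen B: at 2 years per growth lamina, 3371 × 2 = 6742 years. For B, 0.086 mm/year × 6742 years = 579.8 mm.

579.8 mm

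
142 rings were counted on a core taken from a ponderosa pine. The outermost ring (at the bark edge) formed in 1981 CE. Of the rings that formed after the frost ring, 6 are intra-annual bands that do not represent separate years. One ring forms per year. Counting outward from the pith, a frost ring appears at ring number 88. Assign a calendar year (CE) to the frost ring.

1933 CE

The frost ring sits at ring 88 from the pith, so 142 − 88 = 54 rings formed after it.
Removing the 6 false rings leaves 54 − 6 = 48 true rings beyond the frost ring.
1981 − 48 = 1933 CE.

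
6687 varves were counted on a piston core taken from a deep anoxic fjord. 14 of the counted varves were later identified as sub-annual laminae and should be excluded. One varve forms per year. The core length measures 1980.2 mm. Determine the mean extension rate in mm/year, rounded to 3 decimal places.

Correcting the raw count gives 6687 − 14 = 6673 true varves.
1980.2 mm over 6673 years gives 1980.2 / 6673 ≈ 0.297 mm/year.

0.297 mm/year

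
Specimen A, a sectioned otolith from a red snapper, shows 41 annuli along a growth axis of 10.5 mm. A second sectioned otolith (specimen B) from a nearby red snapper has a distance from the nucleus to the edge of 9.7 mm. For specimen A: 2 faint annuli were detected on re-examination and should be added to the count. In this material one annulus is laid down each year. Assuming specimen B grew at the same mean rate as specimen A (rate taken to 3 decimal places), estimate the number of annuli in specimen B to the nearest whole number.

Specimen A: adjusted count: 41 + 2 = 43 annuli.
A: 10.5 mm over 43 years gives 10.5 / 43 ≈ 0.244 mm/year.
For B, 9.7 / 0.244 = 39.75 years ≈ 40 annuli.

40 annuli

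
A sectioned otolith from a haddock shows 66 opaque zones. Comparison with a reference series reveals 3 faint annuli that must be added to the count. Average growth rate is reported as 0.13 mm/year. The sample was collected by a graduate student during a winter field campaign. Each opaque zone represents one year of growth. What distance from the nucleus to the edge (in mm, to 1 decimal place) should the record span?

After corrections the count is 66 + 3 = 69 opaque zones.
Predicted length = 0.13 mm/year × 69 years = 9.0 mm.

9.0 mm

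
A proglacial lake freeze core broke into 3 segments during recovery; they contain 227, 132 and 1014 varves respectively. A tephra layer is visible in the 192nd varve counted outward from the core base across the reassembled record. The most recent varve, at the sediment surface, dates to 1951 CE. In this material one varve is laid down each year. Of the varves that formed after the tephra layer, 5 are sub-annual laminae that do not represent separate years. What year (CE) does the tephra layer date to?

775 CE

Total varves = 227 + 132 + 1014 = 1373.
Between varve 192 and the sediment surface there are 1373 − 192 = 1181 varves.
1181 − 5 false = 1176 true varves after the tephra layer.
1951 − 1176 = 775 CE.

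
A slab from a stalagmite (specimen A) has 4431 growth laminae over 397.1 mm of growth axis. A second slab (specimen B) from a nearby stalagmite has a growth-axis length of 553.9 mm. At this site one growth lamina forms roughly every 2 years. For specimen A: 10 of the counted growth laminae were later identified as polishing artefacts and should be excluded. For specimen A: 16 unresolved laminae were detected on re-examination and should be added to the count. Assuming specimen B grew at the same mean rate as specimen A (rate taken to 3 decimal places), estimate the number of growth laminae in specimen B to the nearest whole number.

Specimen A: correcting the raw count gives 4431 − 10 + 16 = 4437 true growth laminae.
Specimen A: 4437 growth laminae at 2 years each span 4437 × 2 = 8874 years.
A: Mean rate = 397.1 mm / 8874 years ≈ 0.045 mm/yr.
Specimen B: 553.9 mm / 0.045 mm per year = 12308.89 years; at 2 years per growth lamina that is 12308.89 / 2 ≈ 6154 growth laminae.

6154 growth laminae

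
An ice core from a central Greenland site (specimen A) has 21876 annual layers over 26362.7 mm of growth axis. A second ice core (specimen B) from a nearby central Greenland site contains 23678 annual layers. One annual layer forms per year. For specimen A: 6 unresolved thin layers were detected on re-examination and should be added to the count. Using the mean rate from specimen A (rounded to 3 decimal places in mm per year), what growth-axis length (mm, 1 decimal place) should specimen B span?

28532.0 mm

Specimen A: true annual layer count = 21876 + 6 = 21882.
A: 26362.7 mm over 21882 years gives 26362.7 / 21882 ≈ 1.205 mm/yr.
B's length ≈ 1.205 × 23678 = 28532.0 mm.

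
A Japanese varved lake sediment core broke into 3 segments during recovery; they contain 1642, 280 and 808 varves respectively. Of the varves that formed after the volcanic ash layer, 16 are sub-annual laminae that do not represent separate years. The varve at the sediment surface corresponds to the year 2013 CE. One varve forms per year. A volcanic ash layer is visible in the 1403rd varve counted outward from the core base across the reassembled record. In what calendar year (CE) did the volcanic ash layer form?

Total varves = 1642 + 280 + 808 = 2730.
The volcanic ash layer sits at varve 1403 from the core base, so 2730 − 1403 = 1327 varves formed after it.
Removing the 16 false varves leaves 1327 − 16 = 1311 true varves beyond the volcanic ash layer.
Counting back 1311 years from 2013 CE places the volcanic ash layer in 2013 − 1311 = 702 CE.

702 CE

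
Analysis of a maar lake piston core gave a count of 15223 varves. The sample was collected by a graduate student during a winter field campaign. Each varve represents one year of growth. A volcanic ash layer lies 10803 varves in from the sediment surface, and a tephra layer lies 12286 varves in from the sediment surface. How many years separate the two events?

1483 years

The two markers are separated by 12286 − 10803 = 1483 varves.
That is 1483 years at one varve per year.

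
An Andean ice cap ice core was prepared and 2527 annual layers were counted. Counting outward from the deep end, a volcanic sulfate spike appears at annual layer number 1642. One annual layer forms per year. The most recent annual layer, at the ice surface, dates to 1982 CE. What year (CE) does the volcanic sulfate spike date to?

2527 − 1642 = 885 annual layers lie beyond the volcanic sulfate spike toward the ice surface.
The annual layer at the ice surface is 1982 CE, so the volcanic sulfate spike dates to 1982 − 885 = 1097 CE.

1097 CE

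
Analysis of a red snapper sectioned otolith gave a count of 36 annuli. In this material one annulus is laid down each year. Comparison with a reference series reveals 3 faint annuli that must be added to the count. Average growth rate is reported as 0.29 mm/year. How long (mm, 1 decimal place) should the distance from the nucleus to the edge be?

True annulus count = 36 + 3 = 39.
Length ≈ 0.29 × 39 = 11.3 mm.

11.3 mm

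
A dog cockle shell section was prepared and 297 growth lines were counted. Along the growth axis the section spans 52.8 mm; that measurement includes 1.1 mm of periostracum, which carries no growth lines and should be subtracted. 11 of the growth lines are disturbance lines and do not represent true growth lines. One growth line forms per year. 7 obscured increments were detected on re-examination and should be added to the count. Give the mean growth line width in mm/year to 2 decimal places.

0.18 mm/year

After corrections the count is 297 − 11 + 7 = 293 growth lines.
Net length = 52.8 − 1.1 = 51.7 mm.
Mean rate = 51.7 mm / 293 years ≈ 0.18 mm/year.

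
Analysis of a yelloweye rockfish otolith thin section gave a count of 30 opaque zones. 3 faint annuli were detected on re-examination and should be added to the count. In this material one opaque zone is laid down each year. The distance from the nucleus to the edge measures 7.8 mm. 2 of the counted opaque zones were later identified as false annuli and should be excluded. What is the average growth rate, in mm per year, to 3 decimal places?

True opaque zone count = 30 − 2 + 3 = 31.
Extension rate ≈ 7.8 / 31 = 0.252 mm per year.

0.252 mm per year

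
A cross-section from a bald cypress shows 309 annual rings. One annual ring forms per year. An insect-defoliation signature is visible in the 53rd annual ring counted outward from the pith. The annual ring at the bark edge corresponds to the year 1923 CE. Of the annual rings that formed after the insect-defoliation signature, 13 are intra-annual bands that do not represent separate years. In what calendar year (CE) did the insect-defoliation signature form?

1680 CE

The insect-defoliation signature sits at annual ring 53 from the pith, so 309 − 53 = 256 annual rings formed after it.
Excluding 13 false annual rings: 256 − 13 = 243.
Counting back 243 years from 1923 CE places the insect-defoliation signature in 1923 − 243 = 1680 CE.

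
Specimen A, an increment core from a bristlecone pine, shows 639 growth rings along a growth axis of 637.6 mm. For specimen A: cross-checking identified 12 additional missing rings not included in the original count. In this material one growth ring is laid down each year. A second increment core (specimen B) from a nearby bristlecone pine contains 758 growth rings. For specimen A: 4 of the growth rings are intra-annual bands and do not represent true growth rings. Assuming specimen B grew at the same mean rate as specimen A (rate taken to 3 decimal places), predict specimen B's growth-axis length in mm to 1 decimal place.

746.6 mm

Specimen A: after corrections the count is 639 − 4 + 12 = 647 growth rings.
A: 637.6 mm over 647 years gives 637.6 / 647 ≈ 0.985 mm/year.
B's length ≈ 0.985 × 758 = 746.6 mm.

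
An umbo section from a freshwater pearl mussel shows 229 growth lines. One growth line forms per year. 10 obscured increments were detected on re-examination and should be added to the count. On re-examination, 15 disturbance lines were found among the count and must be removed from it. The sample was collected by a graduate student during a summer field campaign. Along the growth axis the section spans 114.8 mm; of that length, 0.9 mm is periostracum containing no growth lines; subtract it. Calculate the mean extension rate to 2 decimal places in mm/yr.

After corrections the count is 229 − 15 + 10 = 224 growth lines.
Net length = 114.8 − 0.9 = 113.9 mm.
113.9 mm over 224 years gives 113.9 / 224 ≈ 0.51 mm/yr.

0.51 mm/yr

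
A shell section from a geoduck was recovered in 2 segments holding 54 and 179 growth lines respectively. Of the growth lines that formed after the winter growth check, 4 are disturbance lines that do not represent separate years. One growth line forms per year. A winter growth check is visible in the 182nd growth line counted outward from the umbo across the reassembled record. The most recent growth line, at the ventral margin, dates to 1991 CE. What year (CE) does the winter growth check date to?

1944 CE

Total growth lines = 54 + 179 = 233.
233 − 182 = 51 growth lines lie beyond the winter growth check toward the ventral margin.
Removing the 4 false growth lines leaves 51 − 4 = 47 true growth lines beyond the winter growth check.
Counting back 47 years from 1991 CE places the winter growth check in 1991 − 47 = 1944 CE.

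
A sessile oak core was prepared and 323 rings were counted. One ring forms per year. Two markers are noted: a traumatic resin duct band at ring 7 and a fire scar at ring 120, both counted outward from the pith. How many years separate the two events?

113 yr

120 − 7 = 113 rings lie between the two events.
That is 113 years at one ring per year.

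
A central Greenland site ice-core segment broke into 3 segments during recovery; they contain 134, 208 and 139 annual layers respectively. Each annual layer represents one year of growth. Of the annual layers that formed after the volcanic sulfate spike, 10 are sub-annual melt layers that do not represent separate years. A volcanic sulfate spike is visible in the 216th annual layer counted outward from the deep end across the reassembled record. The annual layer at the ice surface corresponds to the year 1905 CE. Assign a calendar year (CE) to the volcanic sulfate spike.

1650 CE

Total annual layers = 134 + 208 + 139 = 481.
Between annual layer 216 and the ice surface there are 481 − 216 = 265 annual layers.
Removing the 10 false annual layers leaves 265 − 10 = 255 true annual layers beyond the volcanic sulfate spike.
The annual layer at the ice surface is 1905 CE, so the volcanic sulfate spike dates to 1905 − 255 = 1650 CE.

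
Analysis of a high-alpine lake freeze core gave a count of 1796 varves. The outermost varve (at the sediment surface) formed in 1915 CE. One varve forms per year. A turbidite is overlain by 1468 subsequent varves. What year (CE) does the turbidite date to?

447 CE

There are 1468 varves younger than the turbidite.
1915 − 1468 = 447 CE.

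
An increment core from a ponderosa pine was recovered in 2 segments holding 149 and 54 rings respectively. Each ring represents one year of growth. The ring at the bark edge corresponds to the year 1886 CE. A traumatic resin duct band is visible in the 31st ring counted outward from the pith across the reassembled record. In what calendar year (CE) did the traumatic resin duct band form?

Total rings = 149 + 54 = 203.
203 − 31 = 172 rings lie beyond the traumatic resin duct band toward the bark edge.
1886 − 172 = 1714 CE.

1714 CE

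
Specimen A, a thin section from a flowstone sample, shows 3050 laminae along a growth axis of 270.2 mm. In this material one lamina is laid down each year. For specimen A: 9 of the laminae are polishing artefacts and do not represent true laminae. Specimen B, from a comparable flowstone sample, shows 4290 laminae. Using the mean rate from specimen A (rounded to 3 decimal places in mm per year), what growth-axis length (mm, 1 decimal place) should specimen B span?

Specimen A: adjusted count: 3050 − 9 = 3041 laminae.
A: Extension rate ≈ 270.2 / 3041 = 0.089 mm/yr.
For B, 0.089 mm/year × 4290 years = 381.8 mm.

381.8 mm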